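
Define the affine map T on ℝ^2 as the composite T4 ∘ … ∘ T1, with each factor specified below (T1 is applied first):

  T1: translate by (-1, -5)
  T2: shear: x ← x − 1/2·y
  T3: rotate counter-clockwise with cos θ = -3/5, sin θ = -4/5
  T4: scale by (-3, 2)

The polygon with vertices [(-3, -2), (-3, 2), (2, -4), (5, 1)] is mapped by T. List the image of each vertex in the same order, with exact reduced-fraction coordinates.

T1 translate by (-1, -5): (-3, -2) → (-4, -7); (-3, 2) → (-4, -3); (2, -4) → (1, -9); (5, 1) → (4, -4)
T2 shear: x ← x − 1/2·y: (-4, -7) → (-1/2, -7); (-4, -3) → (-5/2, -3); (1, -9) → (11/2, -9); (4, -4) → (6, -4)
T3 rotate counter-clockwise with cos θ = -3/5, sin θ = -4/5: (-1/2, -7) → (-53/10, 23/5); (-5/2, -3) → (-9/10, 19/5); (11/2, -9) → (-21/2, 1); (6, -4) → (-34/5, -12/5)
T4 scale by (-3, 2): (-53/10, 23/5) → (159/10, 46/5); (-9/10, 19/5) → (27/10, 38/5); (-21/2, 1) → (63/2, 2); (-34/5, -12/5) → (102/5, -24/5)

image vertices: (159/10, 46/5), (27/10, 38/5), (63/2, 2), (102/5, -24/5)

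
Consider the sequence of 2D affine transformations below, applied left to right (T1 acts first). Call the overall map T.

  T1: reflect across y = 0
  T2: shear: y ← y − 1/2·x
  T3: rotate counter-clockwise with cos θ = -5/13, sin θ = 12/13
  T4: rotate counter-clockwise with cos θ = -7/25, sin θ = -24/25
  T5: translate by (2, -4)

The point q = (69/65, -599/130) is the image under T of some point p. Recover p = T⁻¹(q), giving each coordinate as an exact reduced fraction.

p = (-1, 1)

T1 = [1 0 0; 0 -1 0; 0 0 1]
T2·T1 = [1 0 0; -1/2 -1 0; 0 0 1]
T3·…·T1 = [1/13 12/13 0; 29/26 5/13 0; 0 0 1]
T4·…·T1 = [341/325 36/325 0; -251/650 -323/325 0; 0 0 1]
T5·…·T1 = [341/325 36/325 2; -251/650 -323/325 -4; 0 0 1]
det M = -1; M⁻¹ = [323/325 36/325 -502/325; -251/650 -341/325 -1113/325; 0 0 1]
M⁻¹ · (69/65, -599/130)ᵀ = (-1, 1)ᵀ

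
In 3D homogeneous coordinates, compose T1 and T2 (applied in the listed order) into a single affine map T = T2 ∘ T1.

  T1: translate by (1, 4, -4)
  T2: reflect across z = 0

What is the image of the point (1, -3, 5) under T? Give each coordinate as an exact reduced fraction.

T(p) = (2, 1, -1)

T1 translate by (1, 4, -4): (1, -3, 5) → (2, 1, 1)
T2 reflect across z = 0: (2, 1, 1) → (2, 1, -1)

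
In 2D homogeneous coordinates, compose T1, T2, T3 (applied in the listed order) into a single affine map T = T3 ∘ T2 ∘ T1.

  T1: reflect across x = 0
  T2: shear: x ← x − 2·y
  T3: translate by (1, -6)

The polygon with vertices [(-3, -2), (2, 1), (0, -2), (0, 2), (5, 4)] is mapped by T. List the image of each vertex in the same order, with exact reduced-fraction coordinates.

T1 reflect across x = 0: (-3, -2) → (3, -2); (2, 1) → (-2, 1); (0, -2) → (0, -2); (0, 2) → (0, 2); (5, 4) → (-5, 4)
T2 shear: x ← x − 2·y: (3, -2) → (7, -2); (-2, 1) → (-4, 1); (0, -2) → (4, -2); (0, 2) → (-4, 2); (-5, 4) → (-13, 4)
T3 translate by (1, -6): (7, -2) → (8, -8); (-4, 1) → (-3, -5); (4, -2) → (5, -8); (-4, 2) → (-3, -4); (-13, 4) → (-12, -2)

image vertices: (8, -8), (-3, -5), (5, -8), (-3, -4), (-12, -2)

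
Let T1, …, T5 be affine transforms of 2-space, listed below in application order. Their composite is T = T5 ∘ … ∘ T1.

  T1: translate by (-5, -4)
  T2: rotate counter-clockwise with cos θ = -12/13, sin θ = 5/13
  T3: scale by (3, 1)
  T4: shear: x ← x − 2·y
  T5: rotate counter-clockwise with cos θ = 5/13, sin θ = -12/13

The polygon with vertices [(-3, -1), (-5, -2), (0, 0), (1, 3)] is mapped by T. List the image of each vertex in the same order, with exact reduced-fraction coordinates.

T1 translate by (-5, -4): (-3, -1) → (-8, -5); (-5, -2) → (-10, -6); (0, 0) → (-5, -4); (1, 3) → (-4, -1)
T2 rotate counter-clockwise with cos θ = -12/13, sin θ = 5/13: (-8, -5) → (121/13, 20/13); (-10, -6) → (150/13, 22/13); (-5, -4) → (80/13, 23/13); (-4, -1) → (53/13, -8/13)
T3 scale by (3, 1): (121/13, 20/13) → (363/13, 20/13); (150/13, 22/13) → (450/13, 22/13); (80/13, 23/13) → (240/13, 23/13); (53/13, -8/13) → (159/13, -8/13)
T4 shear: x ← x − 2·y: (363/13, 20/13) → (323/13, 20/13); (450/13, 22/13) → (406/13, 22/13); (240/13, 23/13) → (194/13, 23/13); (159/13, -8/13) → (175/13, -8/13)
T5 rotate counter-clockwise with cos θ = 5/13, sin θ = -12/13: (323/13, 20/13) → (1855/169, -3776/169); (406/13, 22/13) → (2294/169, -4762/169); (194/13, 23/13) → (1246/169, -2213/169); (175/13, -8/13) → (779/169, -2140/169)

image vertices: (1855/169, -3776/169), (2294/169, -4762/169), (1246/169, -2213/169), (779/169, -2140/169)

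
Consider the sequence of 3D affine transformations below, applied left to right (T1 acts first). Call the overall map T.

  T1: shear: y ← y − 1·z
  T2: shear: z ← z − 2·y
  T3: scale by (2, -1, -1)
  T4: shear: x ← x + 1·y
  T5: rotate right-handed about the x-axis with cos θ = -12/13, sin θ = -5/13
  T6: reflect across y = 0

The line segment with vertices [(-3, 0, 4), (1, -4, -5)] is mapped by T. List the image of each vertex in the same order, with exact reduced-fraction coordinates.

image vertices: (-2, 108/13, 124/13), (1, -47/13, -79/13)

T1 shear: y ← y − 1·z: (-3, 0, 4) → (-3, -4, 4); (1, -4, -5) → (1, 1, -5)
T2 shear: z ← z − 2·y: (-3, -4, 4) → (-3, -4, 12); (1, 1, -5) → (1, 1, -7)
T3 scale by (2, -1, -1): (-3, -4, 12) → (-6, 4, -12); (1, 1, -7) → (2, -1, 7)
T4 shear: x ← x + 1·y: (-6, 4, -12) → (-2, 4, -12); (2, -1, 7) → (1, -1, 7)
T5 rotate right-handed about the x-axis with cos θ = -12/13, sin θ = -5/13: (-2, 4, -12) → (-2, -108/13, 124/13); (1, -1, 7) → (1, 47/13, -79/13)
T6 reflect across y = 0: (-2, -108/13, 124/13) → (-2, 108/13, 124/13); (1, 47/13, -79/13) → (1, -47/13, -79/13)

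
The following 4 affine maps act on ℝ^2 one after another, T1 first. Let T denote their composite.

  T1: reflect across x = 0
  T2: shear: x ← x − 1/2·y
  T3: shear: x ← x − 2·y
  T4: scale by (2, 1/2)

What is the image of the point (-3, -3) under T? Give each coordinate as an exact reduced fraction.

T1 reflect across x = 0: (-3, -3) → (3, -3)
T2 shear: x ← x − 1/2·y: (3, -3) → (9/2, -3)
T3 shear: x ← x − 2·y: (9/2, -3) → (21/2, -3)
T4 scale by (2, 1/2): (21/2, -3) → (21, -3/2)

T(p) = (21, -3/2)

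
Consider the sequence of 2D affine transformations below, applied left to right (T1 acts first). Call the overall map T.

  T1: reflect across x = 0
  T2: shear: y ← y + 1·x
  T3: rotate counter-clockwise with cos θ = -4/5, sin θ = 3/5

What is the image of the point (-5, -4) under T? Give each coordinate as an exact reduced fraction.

T(p) = (-23/5, 11/5)

T1 reflect across x = 0: (-5, -4) → (5, -4)
T2 shear: y ← y + 1·x: (5, -4) → (5, 1)
T3 rotate counter-clockwise with cos θ = -4/5, sin θ = 3/5: (5, 1) → (-23/5, 11/5)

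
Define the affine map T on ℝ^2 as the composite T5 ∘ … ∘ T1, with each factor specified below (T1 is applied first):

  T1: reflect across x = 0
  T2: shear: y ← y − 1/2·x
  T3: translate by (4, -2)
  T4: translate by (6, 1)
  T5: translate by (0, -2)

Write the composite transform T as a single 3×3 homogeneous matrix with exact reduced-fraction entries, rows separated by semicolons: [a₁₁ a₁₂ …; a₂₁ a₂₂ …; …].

T1 = [-1 0 0; 0 1 0; 0 0 1]
T2·T1 = [-1 0 0; 1/2 1 0; 0 0 1]
T3·…·T1 = [-1 0 4; 1/2 1 -2; 0 0 1]
T4·…·T1 = [-1 0 10; 1/2 1 -1; 0 0 1]
T5·…·T1 = [-1 0 10; 1/2 1 -3; 0 0 1]

T = [-1 0 10; 1/2 1 -3; 0 0 1]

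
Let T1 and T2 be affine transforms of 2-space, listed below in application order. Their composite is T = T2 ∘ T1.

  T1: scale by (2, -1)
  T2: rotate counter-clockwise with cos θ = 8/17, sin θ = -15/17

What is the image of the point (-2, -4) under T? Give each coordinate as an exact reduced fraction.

T1 scale by (2, -1): (-2, -4) → (-4, 4)
T2 rotate counter-clockwise with cos θ = 8/17, sin θ = -15/17: (-4, 4) → (28/17, 92/17)

T(p) = (28/17, 92/17)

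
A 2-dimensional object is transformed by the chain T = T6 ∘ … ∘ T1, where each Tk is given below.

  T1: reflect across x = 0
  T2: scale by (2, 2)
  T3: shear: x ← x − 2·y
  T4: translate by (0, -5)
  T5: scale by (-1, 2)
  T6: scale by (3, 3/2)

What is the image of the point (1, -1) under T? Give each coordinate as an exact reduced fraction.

T1 reflect across x = 0: (1, -1) → (-1, -1)
T2 scale by (2, 2): (-1, -1) → (-2, -2)
T3 shear: x ← x − 2·y: (-2, -2) → (2, -2)
T4 translate by (0, -5): (2, -2) → (2, -7)
T5 scale by (-1, 2): (2, -7) → (-2, -14)
T6 scale by (3, 3/2): (-2, -14) → (-6, -21)

T(p) = (-6, -21)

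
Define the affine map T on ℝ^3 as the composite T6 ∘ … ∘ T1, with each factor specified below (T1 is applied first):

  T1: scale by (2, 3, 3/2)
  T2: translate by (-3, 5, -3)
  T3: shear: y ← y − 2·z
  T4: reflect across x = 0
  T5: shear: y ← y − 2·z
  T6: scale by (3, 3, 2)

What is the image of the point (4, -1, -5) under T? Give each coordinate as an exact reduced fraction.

T1 scale by (2, 3, 3/2): (4, -1, -5) → (8, -3, -15/2)
T2 translate by (-3, 5, -3): (8, -3, -15/2) → (5, 2, -21/2)
T3 shear: y ← y − 2·z: (5, 2, -21/2) → (5, 23, -21/2)
T4 reflect across x = 0: (5, 23, -21/2) → (-5, 23, -21/2)
T5 shear: y ← y − 2·z: (-5, 23, -21/2) → (-5, 44, -21/2)
T6 scale by (3, 3, 2): (-5, 44, -21/2) → (-15, 132, -21)

T(p) = (-15, 132, -21)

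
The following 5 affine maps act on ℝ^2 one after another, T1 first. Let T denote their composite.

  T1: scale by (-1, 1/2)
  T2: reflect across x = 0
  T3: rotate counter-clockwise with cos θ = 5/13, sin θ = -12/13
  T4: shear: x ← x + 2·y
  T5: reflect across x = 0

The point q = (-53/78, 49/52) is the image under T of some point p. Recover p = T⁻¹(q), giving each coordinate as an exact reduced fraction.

T1 = [-1 0 0; 0 1/2 0; 0 0 1]
T2·T1 = [1 0 0; 0 1/2 0; 0 0 1]
T3·…·T1 = [5/13 6/13 0; -12/13 5/26 0; 0 0 1]
T4·…·T1 = [-19/13 11/13 0; -12/13 5/26 0; 0 0 1]
T5·…·T1 = [19/13 -11/13 0; -12/13 5/26 0; 0 0 1]
det M = -1/2; M⁻¹ = [-5/13 -22/13 0; -24/13 -38/13 0; 0 0 1]
M⁻¹ · (-53/78, 49/52)ᵀ = (-4/3, -3/2)ᵀ

p = (-4/3, -3/2)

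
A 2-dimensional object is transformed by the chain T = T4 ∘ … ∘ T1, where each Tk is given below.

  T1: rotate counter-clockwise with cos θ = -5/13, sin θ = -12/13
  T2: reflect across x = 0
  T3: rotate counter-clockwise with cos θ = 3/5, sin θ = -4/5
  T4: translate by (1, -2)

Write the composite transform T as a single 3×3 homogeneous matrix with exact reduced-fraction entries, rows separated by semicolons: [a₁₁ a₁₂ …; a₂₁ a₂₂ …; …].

T1 = [-5/13 12/13 0; -12/13 -5/13 0; 0 0 1]
T2·T1 = [5/13 -12/13 0; -12/13 -5/13 0; 0 0 1]
T3·…·T1 = [-33/65 -56/65 0; -56/65 33/65 0; 0 0 1]
T4·…·T1 = [-33/65 -56/65 1; -56/65 33/65 -2; 0 0 1]

T = [-33/65 -56/65 1; -56/65 33/65 -2; 0 0 1]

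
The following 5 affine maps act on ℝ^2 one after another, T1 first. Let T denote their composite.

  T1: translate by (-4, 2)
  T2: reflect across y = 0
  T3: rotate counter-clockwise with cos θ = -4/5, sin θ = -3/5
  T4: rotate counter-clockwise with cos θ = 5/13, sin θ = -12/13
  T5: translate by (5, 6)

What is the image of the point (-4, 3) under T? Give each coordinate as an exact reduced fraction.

T1 translate by (-4, 2): (-4, 3) → (-8, 5)
T2 reflect across y = 0: (-8, 5) → (-8, -5)
T3 rotate counter-clockwise with cos θ = -4/5, sin θ = -3/5: (-8, -5) → (17/5, 44/5)
T4 rotate counter-clockwise with cos θ = 5/13, sin θ = -12/13: (17/5, 44/5) → (613/65, 16/65)
T5 translate by (5, 6): (613/65, 16/65) → (938/65, 406/65)

T(p) = (938/65, 406/65)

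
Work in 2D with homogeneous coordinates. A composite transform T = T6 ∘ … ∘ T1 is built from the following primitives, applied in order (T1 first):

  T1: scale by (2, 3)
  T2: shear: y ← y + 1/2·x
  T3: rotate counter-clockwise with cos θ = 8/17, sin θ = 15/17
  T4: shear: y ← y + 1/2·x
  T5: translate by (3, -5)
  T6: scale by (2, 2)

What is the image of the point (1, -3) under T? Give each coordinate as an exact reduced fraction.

T1 scale by (2, 3): (1, -3) → (2, -9)
T2 shear: y ← y + 1/2·x: (2, -9) → (2, -8)
T3 rotate counter-clockwise with cos θ = 8/17, sin θ = 15/17: (2, -8) → (8, -2)
T4 shear: y ← y + 1/2·x: (8, -2) → (8, 2)
T5 translate by (3, -5): (8, 2) → (11, -3)
T6 scale by (2, 2): (11, -3) → (22, -6)

T(p) = (22, -6)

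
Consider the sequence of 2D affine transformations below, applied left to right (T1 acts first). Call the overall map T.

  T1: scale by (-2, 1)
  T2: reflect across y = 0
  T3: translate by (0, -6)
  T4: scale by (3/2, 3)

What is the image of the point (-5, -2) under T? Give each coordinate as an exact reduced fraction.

T1 scale by (-2, 1): (-5, -2) → (10, -2)
T2 reflect across y = 0: (10, -2) → (10, 2)
T3 translate by (0, -6): (10, 2) → (10, -4)
T4 scale by (3/2, 3): (10, -4) → (15, -12)

T(p) = (15, -12)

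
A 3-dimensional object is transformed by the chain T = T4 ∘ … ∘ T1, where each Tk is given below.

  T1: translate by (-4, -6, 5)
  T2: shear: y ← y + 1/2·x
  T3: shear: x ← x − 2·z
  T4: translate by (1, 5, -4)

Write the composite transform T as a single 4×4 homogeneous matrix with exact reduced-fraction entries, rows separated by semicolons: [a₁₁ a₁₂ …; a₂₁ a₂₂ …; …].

T1 = [1 0 0 -4; 0 1 0 -6; 0 0 1 5; 0 0 0 1]
T2·T1 = [1 0 0 -4; 1/2 1 0 -8; 0 0 1 5; 0 0 0 1]
T3·…·T1 = [1 0 -2 -14; 1/2 1 0 -8; 0 0 1 5; 0 0 0 1]
T4·…·T1 = [1 0 -2 -13; 1/2 1 0 -3; 0 0 1 1; 0 0 0 1]

T = [1 0 -2 -13; 1/2 1 0 -3; 0 0 1 1; 0 0 0 1]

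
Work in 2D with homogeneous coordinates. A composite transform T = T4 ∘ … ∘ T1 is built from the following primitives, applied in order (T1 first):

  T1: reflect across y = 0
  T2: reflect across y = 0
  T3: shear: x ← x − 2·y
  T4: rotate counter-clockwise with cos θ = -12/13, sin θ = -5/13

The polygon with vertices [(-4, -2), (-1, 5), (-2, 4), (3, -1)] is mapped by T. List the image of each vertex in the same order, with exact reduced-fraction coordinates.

image vertices: (-10/13, 24/13), (157/13, -5/13), (140/13, 2/13), (-5, -1)

T1 reflect across y = 0: (-4, -2) → (-4, 2); (-1, 5) → (-1, -5); (-2, 4) → (-2, -4); (3, -1) → (3, 1)
T2 reflect across y = 0: (-4, 2) → (-4, -2); (-1, -5) → (-1, 5); (-2, -4) → (-2, 4); (3, 1) → (3, -1)
T3 shear: x ← x − 2·y: (-4, -2) → (0, -2); (-1, 5) → (-11, 5); (-2, 4) → (-10, 4); (3, -1) → (5, -1)
T4 rotate counter-clockwise with cos θ = -12/13, sin θ = -5/13: (0, -2) → (-10/13, 24/13); (-11, 5) → (157/13, -5/13); (-10, 4) → (140/13, 2/13); (5, -1) → (-5, -1)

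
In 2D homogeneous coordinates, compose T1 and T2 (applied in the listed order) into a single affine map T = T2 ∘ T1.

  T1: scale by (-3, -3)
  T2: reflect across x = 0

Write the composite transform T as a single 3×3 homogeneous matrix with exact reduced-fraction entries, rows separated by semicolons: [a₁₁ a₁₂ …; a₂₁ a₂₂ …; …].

T1 = [-3 0 0; 0 -3 0; 0 0 1]
T2·T1 = [3 0 0; 0 -3 0; 0 0 1]

T = [3 0 0; 0 -3 0; 0 0 1]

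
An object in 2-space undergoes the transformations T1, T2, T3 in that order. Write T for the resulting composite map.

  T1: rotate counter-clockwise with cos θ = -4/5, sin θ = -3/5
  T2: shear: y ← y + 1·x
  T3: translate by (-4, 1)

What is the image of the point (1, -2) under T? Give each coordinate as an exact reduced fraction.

T(p) = (-6, 0)

T1 rotate counter-clockwise with cos θ = -4/5, sin θ = -3/5: (1, -2) → (-2, 1)
T2 shear: y ← y + 1·x: (-2, 1) → (-2, -1)
T3 translate by (-4, 1): (-2, -1) → (-6, 0)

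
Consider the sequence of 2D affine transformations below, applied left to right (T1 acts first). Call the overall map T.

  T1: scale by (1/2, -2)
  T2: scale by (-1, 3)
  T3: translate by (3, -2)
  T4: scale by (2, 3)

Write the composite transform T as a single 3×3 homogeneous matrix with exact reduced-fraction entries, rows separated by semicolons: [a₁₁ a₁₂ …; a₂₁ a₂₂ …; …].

T = [-1 0 6; 0 -18 -6; 0 0 1]

T1 = [1/2 0 0; 0 -2 0; 0 0 1]
T2·T1 = [-1/2 0 0; 0 -6 0; 0 0 1]
T3·…·T1 = [-1/2 0 3; 0 -6 -2; 0 0 1]
T4·…·T1 = [-1 0 6; 0 -18 -6; 0 0 1]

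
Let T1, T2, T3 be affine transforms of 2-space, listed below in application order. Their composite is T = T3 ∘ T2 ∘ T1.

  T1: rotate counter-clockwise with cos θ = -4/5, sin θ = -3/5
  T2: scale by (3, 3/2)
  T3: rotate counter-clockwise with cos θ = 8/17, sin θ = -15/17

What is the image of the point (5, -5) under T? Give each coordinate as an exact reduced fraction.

T(p) = (-291/34, 327/17)

T1 rotate counter-clockwise with cos θ = -4/5, sin θ = -3/5: (5, -5) → (-7, 1)
T2 scale by (3, 3/2): (-7, 1) → (-21, 3/2)
T3 rotate counter-clockwise with cos θ = 8/17, sin θ = -15/17: (-21, 3/2) → (-291/34, 327/17)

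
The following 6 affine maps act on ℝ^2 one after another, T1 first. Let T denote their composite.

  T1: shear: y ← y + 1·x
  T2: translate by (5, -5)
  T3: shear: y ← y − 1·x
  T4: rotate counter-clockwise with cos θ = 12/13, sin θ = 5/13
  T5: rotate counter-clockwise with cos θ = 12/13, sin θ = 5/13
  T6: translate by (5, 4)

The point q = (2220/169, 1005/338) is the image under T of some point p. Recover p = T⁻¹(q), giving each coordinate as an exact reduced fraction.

T1 = [1 0 0; 1 1 0; 0 0 1]
T2·T1 = [1 0 5; 1 1 -5; 0 0 1]
T3·…·T1 = [1 0 5; 0 1 -10; 0 0 1]
T4·…·T1 = [12/13 -5/13 110/13; 5/13 12/13 -95/13; 0 0 1]
T5·…·T1 = [119/169 -120/169 1795/169; 120/169 119/169 -590/169; 0 0 1]
T6·…·T1 = [119/169 -120/169 2640/169; 120/169 119/169 86/169; 0 0 1]
det M = 1; M⁻¹ = [119/169 120/169 -1920/169; -120/169 119/169 1814/169; 0 0 1]
M⁻¹ · (2220/169, 1005/338)ᵀ = (0, 7/2)ᵀ

p = (0, 7/2)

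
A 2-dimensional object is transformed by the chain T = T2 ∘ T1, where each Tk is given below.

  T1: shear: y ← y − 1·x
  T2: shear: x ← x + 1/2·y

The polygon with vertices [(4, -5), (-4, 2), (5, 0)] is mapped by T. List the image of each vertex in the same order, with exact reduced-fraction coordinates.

T1 shear: y ← y − 1·x: (4, -5) → (4, -9); (-4, 2) → (-4, 6); (5, 0) → (5, -5)
T2 shear: x ← x + 1/2·y: (4, -9) → (-1/2, -9); (-4, 6) → (-1, 6); (5, -5) → (5/2, -5)

image vertices: (-1/2, -9), (-1, 6), (5/2, -5)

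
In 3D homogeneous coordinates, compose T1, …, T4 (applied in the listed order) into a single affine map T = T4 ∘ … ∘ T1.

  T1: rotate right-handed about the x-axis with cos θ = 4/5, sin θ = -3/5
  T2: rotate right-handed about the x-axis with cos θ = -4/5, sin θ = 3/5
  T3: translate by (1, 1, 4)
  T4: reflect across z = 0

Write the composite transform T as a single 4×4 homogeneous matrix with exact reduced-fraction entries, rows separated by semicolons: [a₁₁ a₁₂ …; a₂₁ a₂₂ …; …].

T = [1 0 0 1; 0 -7/25 -24/25 1; 0 -24/25 7/25 -4; 0 0 0 1]

T1 = [1 0 0 0; 0 4/5 3/5 0; 0 -3/5 4/5 0; 0 0 0 1]
T2·T1 = [1 0 0 0; 0 -7/25 -24/25 0; 0 24/25 -7/25 0; 0 0 0 1]
T3·…·T1 = [1 0 0 1; 0 -7/25 -24/25 1; 0 24/25 -7/25 4; 0 0 0 1]
T4·…·T1 = [1 0 0 1; 0 -7/25 -24/25 1; 0 -24/25 7/25 -4; 0 0 0 1]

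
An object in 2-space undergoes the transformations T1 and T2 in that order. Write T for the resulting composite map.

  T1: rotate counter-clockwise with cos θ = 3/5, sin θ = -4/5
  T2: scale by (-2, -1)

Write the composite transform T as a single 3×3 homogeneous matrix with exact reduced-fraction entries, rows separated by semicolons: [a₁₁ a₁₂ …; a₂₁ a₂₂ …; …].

T = [-6/5 -8/5 0; 4/5 -3/5 0; 0 0 1]

T1 = [3/5 4/5 0; -4/5 3/5 0; 0 0 1]
T2·T1 = [-6/5 -8/5 0; 4/5 -3/5 0; 0 0 1]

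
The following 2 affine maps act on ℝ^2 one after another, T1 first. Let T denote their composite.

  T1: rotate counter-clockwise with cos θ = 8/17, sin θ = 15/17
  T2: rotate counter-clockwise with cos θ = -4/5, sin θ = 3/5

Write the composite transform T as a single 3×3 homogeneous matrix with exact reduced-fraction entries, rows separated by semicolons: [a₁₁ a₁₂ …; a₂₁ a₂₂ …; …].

T = [-77/85 36/85 0; -36/85 -77/85 0; 0 0 1]

T1 = [8/17 -15/17 0; 15/17 8/17 0; 0 0 1]
T2·T1 = [-77/85 36/85 0; -36/85 -77/85 0; 0 0 1]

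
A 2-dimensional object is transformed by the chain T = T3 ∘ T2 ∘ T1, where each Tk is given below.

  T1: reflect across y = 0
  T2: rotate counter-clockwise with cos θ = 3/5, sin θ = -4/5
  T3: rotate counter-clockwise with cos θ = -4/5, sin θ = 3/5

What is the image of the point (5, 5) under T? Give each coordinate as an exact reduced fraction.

T(p) = (5, 5)

T1 reflect across y = 0: (5, 5) → (5, -5)
T2 rotate counter-clockwise with cos θ = 3/5, sin θ = -4/5: (5, -5) → (-1, -7)
T3 rotate counter-clockwise with cos θ = -4/5, sin θ = 3/5: (-1, -7) → (5, 5)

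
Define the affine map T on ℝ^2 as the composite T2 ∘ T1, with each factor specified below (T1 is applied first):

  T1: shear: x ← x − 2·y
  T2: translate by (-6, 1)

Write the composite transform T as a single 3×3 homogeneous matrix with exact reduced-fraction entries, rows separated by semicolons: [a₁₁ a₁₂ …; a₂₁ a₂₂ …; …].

T1 = [1 -2 0; 0 1 0; 0 0 1]
T2·T1 = [1 -2 -6; 0 1 1; 0 0 1]

T = [1 -2 -6; 0 1 1; 0 0 1]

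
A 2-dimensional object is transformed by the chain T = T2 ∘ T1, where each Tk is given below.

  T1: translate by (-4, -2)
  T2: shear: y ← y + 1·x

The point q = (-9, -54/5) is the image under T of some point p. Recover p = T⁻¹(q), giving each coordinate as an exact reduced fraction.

T1 = [1 0 -4; 0 1 -2; 0 0 1]
T2·T1 = [1 0 -4; 1 1 -6; 0 0 1]
det M = 1; M⁻¹ = [1 0 4; -1 1 2; 0 0 1]
M⁻¹ · (-9, -54/5)ᵀ = (-5, 1/5)ᵀ

p = (-5, 1/5)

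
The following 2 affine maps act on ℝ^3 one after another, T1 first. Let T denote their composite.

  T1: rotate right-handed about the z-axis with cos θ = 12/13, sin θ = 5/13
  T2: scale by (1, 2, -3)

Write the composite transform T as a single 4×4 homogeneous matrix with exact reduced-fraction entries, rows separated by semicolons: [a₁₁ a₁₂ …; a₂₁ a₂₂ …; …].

T = [12/13 -5/13 0 0; 10/13 24/13 0 0; 0 0 -3 0; 0 0 0 1]

T1 = [12/13 -5/13 0 0; 5/13 12/13 0 0; 0 0 1 0; 0 0 0 1]
T2·T1 = [12/13 -5/13 0 0; 10/13 24/13 0 0; 0 0 -3 0; 0 0 0 1]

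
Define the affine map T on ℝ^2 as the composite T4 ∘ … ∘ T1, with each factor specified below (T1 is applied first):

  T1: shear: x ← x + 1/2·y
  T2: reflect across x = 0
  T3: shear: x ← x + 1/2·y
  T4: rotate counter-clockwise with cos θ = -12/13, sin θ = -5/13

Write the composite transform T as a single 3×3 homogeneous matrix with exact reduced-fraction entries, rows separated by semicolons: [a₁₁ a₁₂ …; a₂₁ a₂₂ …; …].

T1 = [1 1/2 0; 0 1 0; 0 0 1]
T2·T1 = [-1 -1/2 0; 0 1 0; 0 0 1]
T3·…·T1 = [-1 0 0; 0 1 0; 0 0 1]
T4·…·T1 = [12/13 5/13 0; 5/13 -12/13 0; 0 0 1]

T = [12/13 5/13 0; 5/13 -12/13 0; 0 0 1]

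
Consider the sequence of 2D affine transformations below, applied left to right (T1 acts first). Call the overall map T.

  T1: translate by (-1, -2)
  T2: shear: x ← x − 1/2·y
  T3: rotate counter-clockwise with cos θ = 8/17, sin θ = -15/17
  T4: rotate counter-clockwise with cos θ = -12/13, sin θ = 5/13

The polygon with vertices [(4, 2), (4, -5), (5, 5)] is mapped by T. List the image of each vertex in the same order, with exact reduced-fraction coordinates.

T1 translate by (-1, -2): (4, 2) → (3, 0); (4, -5) → (3, -7); (5, 5) → (4, 3)
T2 shear: x ← x − 1/2·y: (3, 0) → (3, 0); (3, -7) → (13/2, -7); (4, 3) → (5/2, 3)
T3 rotate counter-clockwise with cos θ = 8/17, sin θ = -15/17: (3, 0) → (24/17, -45/17); (13/2, -7) → (-53/17, -307/34); (5/2, 3) → (65/17, -27/34)
T4 rotate counter-clockwise with cos θ = -12/13, sin θ = 5/13: (24/17, -45/17) → (-63/221, 660/221); (-53/17, -307/34) → (2807/442, 1577/221); (65/17, -27/34) → (-1425/442, 487/221)

image vertices: (-63/221, 660/221), (2807/442, 1577/221), (-1425/442, 487/221)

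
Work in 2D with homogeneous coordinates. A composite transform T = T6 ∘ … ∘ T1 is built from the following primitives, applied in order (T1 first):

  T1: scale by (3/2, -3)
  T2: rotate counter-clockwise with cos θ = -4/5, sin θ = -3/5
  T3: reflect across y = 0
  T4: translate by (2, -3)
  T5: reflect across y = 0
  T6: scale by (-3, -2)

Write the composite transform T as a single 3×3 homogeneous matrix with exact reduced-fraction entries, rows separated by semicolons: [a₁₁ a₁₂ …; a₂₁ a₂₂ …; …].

T = [18/5 27/5 -6; 9/5 -24/5 -6; 0 0 1]

T1 = [3/2 0 0; 0 -3 0; 0 0 1]
T2·T1 = [-6/5 -9/5 0; -9/10 12/5 0; 0 0 1]
T3·…·T1 = [-6/5 -9/5 0; 9/10 -12/5 0; 0 0 1]
T4·…·T1 = [-6/5 -9/5 2; 9/10 -12/5 -3; 0 0 1]
T5·…·T1 = [-6/5 -9/5 2; -9/10 12/5 3; 0 0 1]
T6·…·T1 = [18/5 27/5 -6; 9/5 -24/5 -6; 0 0 1]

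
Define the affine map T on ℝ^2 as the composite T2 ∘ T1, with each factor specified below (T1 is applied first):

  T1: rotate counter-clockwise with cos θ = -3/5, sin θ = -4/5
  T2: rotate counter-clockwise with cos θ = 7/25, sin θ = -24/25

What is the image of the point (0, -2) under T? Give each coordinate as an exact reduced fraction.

T1 rotate counter-clockwise with cos θ = -3/5, sin θ = -4/5: (0, -2) → (-8/5, 6/5)
T2 rotate counter-clockwise with cos θ = 7/25, sin θ = -24/25: (-8/5, 6/5) → (88/125, 234/125)

T(p) = (88/125, 234/125)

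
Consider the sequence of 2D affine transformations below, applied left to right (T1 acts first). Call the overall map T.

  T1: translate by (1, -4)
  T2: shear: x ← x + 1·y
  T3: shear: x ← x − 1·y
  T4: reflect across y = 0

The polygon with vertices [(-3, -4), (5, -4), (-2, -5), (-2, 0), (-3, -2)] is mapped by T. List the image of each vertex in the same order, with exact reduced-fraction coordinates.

image vertices: (-2, 8), (6, 8), (-1, 9), (-1, 4), (-2, 6)

T1 translate by (1, -4): (-3, -4) → (-2, -8); (5, -4) → (6, -8); (-2, -5) → (-1, -9); (-2, 0) → (-1, -4); (-3, -2) → (-2, -6)
T2 shear: x ← x + 1·y: (-2, -8) → (-10, -8); (6, -8) → (-2, -8); (-1, -9) → (-10, -9); (-1, -4) → (-5, -4); (-2, -6) → (-8, -6)
T3 shear: x ← x − 1·y: (-10, -8) → (-2, -8); (-2, -8) → (6, -8); (-10, -9) → (-1, -9); (-5, -4) → (-1, -4); (-8, -6) → (-2, -6)
T4 reflect across y = 0: (-2, -8) → (-2, 8); (6, -8) → (6, 8); (-1, -9) → (-1, 9); (-1, -4) → (-1, 4); (-2, -6) → (-2, 6)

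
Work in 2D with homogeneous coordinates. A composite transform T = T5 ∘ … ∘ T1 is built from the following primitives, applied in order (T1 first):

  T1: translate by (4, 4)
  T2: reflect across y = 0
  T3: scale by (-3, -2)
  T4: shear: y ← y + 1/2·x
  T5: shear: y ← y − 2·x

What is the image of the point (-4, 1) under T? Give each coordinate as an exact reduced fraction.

T(p) = (0, 10)

T1 translate by (4, 4): (-4, 1) → (0, 5)
T2 reflect across y = 0: (0, 5) → (0, -5)
T3 scale by (-3, -2): (0, -5) → (0, 10)
T4 shear: y ← y + 1/2·x: (0, 10) → (0, 10)
T5 shear: y ← y − 2·x: (0, 10) → (0, 10)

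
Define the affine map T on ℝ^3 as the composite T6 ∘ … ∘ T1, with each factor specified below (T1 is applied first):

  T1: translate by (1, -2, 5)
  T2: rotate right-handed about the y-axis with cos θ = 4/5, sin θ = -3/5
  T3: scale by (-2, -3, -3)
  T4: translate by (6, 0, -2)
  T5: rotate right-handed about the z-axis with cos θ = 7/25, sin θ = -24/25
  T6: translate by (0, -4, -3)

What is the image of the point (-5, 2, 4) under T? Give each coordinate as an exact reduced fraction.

T1 translate by (1, -2, 5): (-5, 2, 4) → (-4, 0, 9)
T2 rotate right-handed about the y-axis with cos θ = 4/5, sin θ = -3/5: (-4, 0, 9) → (-43/5, 0, 24/5)
T3 scale by (-2, -3, -3): (-43/5, 0, 24/5) → (86/5, 0, -72/5)
T4 translate by (6, 0, -2): (86/5, 0, -72/5) → (116/5, 0, -82/5)
T5 rotate right-handed about the z-axis with cos θ = 7/25, sin θ = -24/25: (116/5, 0, -82/5) → (812/125, -2784/125, -82/5)
T6 translate by (0, -4, -3): (812/125, -2784/125, -82/5) → (812/125, -3284/125, -97/5)

T(p) = (812/125, -3284/125, -97/5)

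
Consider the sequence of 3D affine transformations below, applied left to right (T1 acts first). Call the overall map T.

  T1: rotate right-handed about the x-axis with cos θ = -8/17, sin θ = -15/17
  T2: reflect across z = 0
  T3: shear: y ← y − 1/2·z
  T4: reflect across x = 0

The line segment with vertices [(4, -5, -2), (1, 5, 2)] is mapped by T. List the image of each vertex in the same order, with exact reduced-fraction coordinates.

image vertices: (-4, 111/34, -91/17), (-1, -111/34, 91/17)

T1 rotate right-handed about the x-axis with cos θ = -8/17, sin θ = -15/17: (4, -5, -2) → (4, 10/17, 91/17); (1, 5, 2) → (1, -10/17, -91/17)
T2 reflect across z = 0: (4, 10/17, 91/17) → (4, 10/17, -91/17); (1, -10/17, -91/17) → (1, -10/17, 91/17)
T3 shear: y ← y − 1/2·z: (4, 10/17, -91/17) → (4, 111/34, -91/17); (1, -10/17, 91/17) → (1, -111/34, 91/17)
T4 reflect across x = 0: (4, 111/34, -91/17) → (-4, 111/34, -91/17); (1, -111/34, 91/17) → (-1, -111/34, 91/17)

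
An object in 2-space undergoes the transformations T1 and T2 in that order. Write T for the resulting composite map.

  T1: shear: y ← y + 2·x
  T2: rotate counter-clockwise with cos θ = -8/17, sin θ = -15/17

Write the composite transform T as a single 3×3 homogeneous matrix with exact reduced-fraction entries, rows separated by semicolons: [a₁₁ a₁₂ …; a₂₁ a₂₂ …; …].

T1 = [1 0 0; 2 1 0; 0 0 1]
T2·T1 = [22/17 15/17 0; -31/17 -8/17 0; 0 0 1]

T = [22/17 15/17 0; -31/17 -8/17 0; 0 0 1]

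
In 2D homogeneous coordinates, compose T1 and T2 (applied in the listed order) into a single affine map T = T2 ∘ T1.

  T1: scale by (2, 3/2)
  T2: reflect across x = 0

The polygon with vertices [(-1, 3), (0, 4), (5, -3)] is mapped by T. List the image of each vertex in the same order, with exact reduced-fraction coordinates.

image vertices: (2, 9/2), (0, 6), (-10, -9/2)

T1 scale by (2, 3/2): (-1, 3) → (-2, 9/2); (0, 4) → (0, 6); (5, -3) → (10, -9/2)
T2 reflect across x = 0: (-2, 9/2) → (2, 9/2); (0, 6) → (0, 6); (10, -9/2) → (-10, -9/2)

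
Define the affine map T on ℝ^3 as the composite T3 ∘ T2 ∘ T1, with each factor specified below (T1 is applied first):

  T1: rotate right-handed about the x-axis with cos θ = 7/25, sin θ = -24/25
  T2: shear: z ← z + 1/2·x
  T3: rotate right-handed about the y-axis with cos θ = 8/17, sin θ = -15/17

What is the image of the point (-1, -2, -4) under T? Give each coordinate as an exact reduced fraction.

T(p) = (-25/34, -22/5, -63/85)

T1 rotate right-handed about the x-axis with cos θ = 7/25, sin θ = -24/25: (-1, -2, -4) → (-1, -22/5, 4/5)
T2 shear: z ← z + 1/2·x: (-1, -22/5, 4/5) → (-1, -22/5, 3/10)
T3 rotate right-handed about the y-axis with cos θ = 8/17, sin θ = -15/17: (-1, -22/5, 3/10) → (-25/34, -22/5, -63/85)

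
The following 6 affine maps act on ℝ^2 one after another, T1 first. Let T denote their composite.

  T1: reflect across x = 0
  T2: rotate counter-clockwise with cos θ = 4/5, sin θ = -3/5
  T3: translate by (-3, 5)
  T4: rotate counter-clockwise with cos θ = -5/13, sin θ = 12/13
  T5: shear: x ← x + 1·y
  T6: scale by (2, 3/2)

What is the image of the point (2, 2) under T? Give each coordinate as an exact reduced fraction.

T(p) = (-1564/65, -1197/130)

T1 reflect across x = 0: (2, 2) → (-2, 2)
T2 rotate counter-clockwise with cos θ = 4/5, sin θ = -3/5: (-2, 2) → (-2/5, 14/5)
T3 translate by (-3, 5): (-2/5, 14/5) → (-17/5, 39/5)
T4 rotate counter-clockwise with cos θ = -5/13, sin θ = 12/13: (-17/5, 39/5) → (-383/65, -399/65)
T5 shear: x ← x + 1·y: (-383/65, -399/65) → (-782/65, -399/65)
T6 scale by (2, 3/2): (-782/65, -399/65) → (-1564/65, -1197/130)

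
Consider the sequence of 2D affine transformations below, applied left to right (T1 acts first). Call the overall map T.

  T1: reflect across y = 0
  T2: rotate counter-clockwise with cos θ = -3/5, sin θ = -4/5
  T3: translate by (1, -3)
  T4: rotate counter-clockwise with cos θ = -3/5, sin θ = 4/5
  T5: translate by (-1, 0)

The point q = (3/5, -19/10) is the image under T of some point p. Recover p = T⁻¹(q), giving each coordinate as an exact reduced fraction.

T1 = [1 0 0; 0 -1 0; 0 0 1]
T2·T1 = [-3/5 -4/5 0; -4/5 3/5 0; 0 0 1]
T3·…·T1 = [-3/5 -4/5 1; -4/5 3/5 -3; 0 0 1]
T4·…·T1 = [1 0 9/5; 0 -1 13/5; 0 0 1]
T5·…·T1 = [1 0 4/5; 0 -1 13/5; 0 0 1]
det M = -1; M⁻¹ = [1 0 -4/5; 0 -1 13/5; 0 0 1]
M⁻¹ · (3/5, -19/10)ᵀ = (-1/5, 9/2)ᵀ

p = (-1/5, 9/2)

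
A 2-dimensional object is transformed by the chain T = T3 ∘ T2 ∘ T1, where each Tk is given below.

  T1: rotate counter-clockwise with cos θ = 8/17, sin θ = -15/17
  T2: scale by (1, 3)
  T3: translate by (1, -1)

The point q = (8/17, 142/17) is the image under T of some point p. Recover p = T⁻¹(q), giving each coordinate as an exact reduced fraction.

T1 = [8/17 15/17 0; -15/17 8/17 0; 0 0 1]
T2·T1 = [8/17 15/17 0; -45/17 24/17 0; 0 0 1]
T3·…·T1 = [8/17 15/17 1; -45/17 24/17 -1; 0 0 1]
det M = 3; M⁻¹ = [8/17 -5/17 -13/17; 15/17 8/51 -37/51; 0 0 1]
M⁻¹ · (8/17, 142/17)ᵀ = (-3, 1)ᵀ

p = (-3, 1)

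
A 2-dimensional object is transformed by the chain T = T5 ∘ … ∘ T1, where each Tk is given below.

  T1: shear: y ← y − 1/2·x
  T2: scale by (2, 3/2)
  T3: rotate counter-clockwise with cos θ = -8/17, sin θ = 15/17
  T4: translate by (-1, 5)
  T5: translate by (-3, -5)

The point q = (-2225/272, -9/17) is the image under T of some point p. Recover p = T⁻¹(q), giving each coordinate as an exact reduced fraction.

p = (3/4, 3)

T1 = [1 0 0; -1/2 1 0; 0 0 1]
T2·T1 = [2 0 0; -3/4 3/2 0; 0 0 1]
T3·…·T1 = [-19/68 -45/34 0; 36/17 -12/17 0; 0 0 1]
T4·…·T1 = [-19/68 -45/34 -1; 36/17 -12/17 5; 0 0 1]
T5·…·T1 = [-19/68 -45/34 -4; 36/17 -12/17 0; 0 0 1]
det M = 3; M⁻¹ = [-4/17 15/34 -16/17; -12/17 -19/204 -48/17; 0 0 1]
M⁻¹ · (-2225/272, -9/17)ᵀ = (3/4, 3)ᵀ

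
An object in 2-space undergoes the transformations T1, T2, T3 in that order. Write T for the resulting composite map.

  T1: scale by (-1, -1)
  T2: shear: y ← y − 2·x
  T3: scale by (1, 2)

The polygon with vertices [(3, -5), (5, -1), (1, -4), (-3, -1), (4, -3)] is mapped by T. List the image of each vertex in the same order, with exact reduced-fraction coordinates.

image vertices: (-3, 22), (-5, 22), (-1, 12), (3, -10), (-4, 22)

T1 scale by (-1, -1): (3, -5) → (-3, 5); (5, -1) → (-5, 1); (1, -4) → (-1, 4); (-3, -1) → (3, 1); (4, -3) → (-4, 3)
T2 shear: y ← y − 2·x: (-3, 5) → (-3, 11); (-5, 1) → (-5, 11); (-1, 4) → (-1, 6); (3, 1) → (3, -5); (-4, 3) → (-4, 11)
T3 scale by (1, 2): (-3, 11) → (-3, 22); (-5, 11) → (-5, 22); (-1, 6) → (-1, 12); (3, -5) → (3, -10); (-4, 11) → (-4, 22)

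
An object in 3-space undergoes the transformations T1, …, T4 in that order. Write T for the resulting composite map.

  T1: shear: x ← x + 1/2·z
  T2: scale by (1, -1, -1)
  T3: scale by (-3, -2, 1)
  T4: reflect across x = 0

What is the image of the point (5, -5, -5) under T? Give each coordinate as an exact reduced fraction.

T1 shear: x ← x + 1/2·z: (5, -5, -5) → (5/2, -5, -5)
T2 scale by (1, -1, -1): (5/2, -5, -5) → (5/2, 5, 5)
T3 scale by (-3, -2, 1): (5/2, 5, 5) → (-15/2, -10, 5)
T4 reflect across x = 0: (-15/2, -10, 5) → (15/2, -10, 5)

T(p) = (15/2, -10, 5)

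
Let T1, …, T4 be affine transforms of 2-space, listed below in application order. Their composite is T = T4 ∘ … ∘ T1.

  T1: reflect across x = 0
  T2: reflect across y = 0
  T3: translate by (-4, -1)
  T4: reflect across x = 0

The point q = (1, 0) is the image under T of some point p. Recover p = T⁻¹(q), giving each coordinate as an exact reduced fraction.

T1 = [-1 0 0; 0 1 0; 0 0 1]
T2·T1 = [-1 0 0; 0 -1 0; 0 0 1]
T3·…·T1 = [-1 0 -4; 0 -1 -1; 0 0 1]
T4·…·T1 = [1 0 4; 0 -1 -1; 0 0 1]
det M = -1; M⁻¹ = [1 0 -4; 0 -1 -1; 0 0 1]
M⁻¹ · (1, 0)ᵀ = (-3, -1)ᵀ

p = (-3, -1)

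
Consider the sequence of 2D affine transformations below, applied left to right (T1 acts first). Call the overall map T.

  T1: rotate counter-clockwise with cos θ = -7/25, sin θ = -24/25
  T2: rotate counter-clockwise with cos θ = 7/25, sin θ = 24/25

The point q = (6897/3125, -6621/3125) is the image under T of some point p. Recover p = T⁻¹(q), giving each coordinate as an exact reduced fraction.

T1 = [-7/25 24/25 0; -24/25 -7/25 0; 0 0 1]
T2·T1 = [527/625 336/625 0; -336/625 527/625 0; 0 0 1]
det M = 1; M⁻¹ = [527/625 -336/625 0; 336/625 527/625 0; 0 0 1]
M⁻¹ · (6897/3125, -6621/3125)ᵀ = (3, -3/5)ᵀ

p = (3, -3/5)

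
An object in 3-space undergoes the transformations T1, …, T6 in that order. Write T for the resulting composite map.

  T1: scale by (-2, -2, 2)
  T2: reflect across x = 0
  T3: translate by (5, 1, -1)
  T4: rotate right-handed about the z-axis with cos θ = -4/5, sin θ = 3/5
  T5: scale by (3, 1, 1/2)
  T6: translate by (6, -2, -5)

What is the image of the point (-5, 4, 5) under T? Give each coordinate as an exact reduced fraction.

T1 scale by (-2, -2, 2): (-5, 4, 5) → (10, -8, 10)
T2 reflect across x = 0: (10, -8, 10) → (-10, -8, 10)
T3 translate by (5, 1, -1): (-10, -8, 10) → (-5, -7, 9)
T4 rotate right-handed about the z-axis with cos θ = -4/5, sin θ = 3/5: (-5, -7, 9) → (41/5, 13/5, 9)
T5 scale by (3, 1, 1/2): (41/5, 13/5, 9) → (123/5, 13/5, 9/2)
T6 translate by (6, -2, -5): (123/5, 13/5, 9/2) → (153/5, 3/5, -1/2)

T(p) = (153/5, 3/5, -1/2)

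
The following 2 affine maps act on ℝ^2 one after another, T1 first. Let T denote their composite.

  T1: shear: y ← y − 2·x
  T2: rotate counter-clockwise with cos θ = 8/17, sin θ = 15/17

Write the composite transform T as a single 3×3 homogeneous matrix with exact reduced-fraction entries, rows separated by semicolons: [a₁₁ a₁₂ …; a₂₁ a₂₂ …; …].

T = [38/17 -15/17 0; -1/17 8/17 0; 0 0 1]

T1 = [1 0 0; -2 1 0; 0 0 1]
T2·T1 = [38/17 -15/17 0; -1/17 8/17 0; 0 0 1]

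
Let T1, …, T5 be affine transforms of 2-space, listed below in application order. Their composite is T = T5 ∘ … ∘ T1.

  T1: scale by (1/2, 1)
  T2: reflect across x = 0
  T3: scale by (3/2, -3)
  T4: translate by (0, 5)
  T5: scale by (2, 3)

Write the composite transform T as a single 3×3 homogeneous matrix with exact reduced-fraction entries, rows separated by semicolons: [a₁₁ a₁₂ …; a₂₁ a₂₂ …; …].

T1 = [1/2 0 0; 0 1 0; 0 0 1]
T2·T1 = [-1/2 0 0; 0 1 0; 0 0 1]
T3·…·T1 = [-3/4 0 0; 0 -3 0; 0 0 1]
T4·…·T1 = [-3/4 0 0; 0 -3 5; 0 0 1]
T5·…·T1 = [-3/2 0 0; 0 -9 15; 0 0 1]

T = [-3/2 0 0; 0 -9 15; 0 0 1]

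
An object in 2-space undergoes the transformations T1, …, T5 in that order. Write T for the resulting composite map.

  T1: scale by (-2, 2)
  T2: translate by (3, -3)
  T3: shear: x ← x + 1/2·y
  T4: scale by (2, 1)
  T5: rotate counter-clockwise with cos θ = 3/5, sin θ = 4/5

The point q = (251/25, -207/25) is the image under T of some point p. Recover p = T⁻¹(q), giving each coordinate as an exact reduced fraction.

T1 = [-2 0 0; 0 2 0; 0 0 1]
T2·T1 = [-2 0 3; 0 2 -3; 0 0 1]
T3·…·T1 = [-2 1 3/2; 0 2 -3; 0 0 1]
T4·…·T1 = [-4 2 3; 0 2 -3; 0 0 1]
T5·…·T1 = [-12/5 -2/5 21/5; -16/5 14/5 3/5; 0 0 1]
det M = -8; M⁻¹ = [-7/20 -1/20 3/2; -2/5 3/10 3/2; 0 0 1]
M⁻¹ · (251/25, -207/25)ᵀ = (-8/5, -5)ᵀ

p = (-8/5, -5)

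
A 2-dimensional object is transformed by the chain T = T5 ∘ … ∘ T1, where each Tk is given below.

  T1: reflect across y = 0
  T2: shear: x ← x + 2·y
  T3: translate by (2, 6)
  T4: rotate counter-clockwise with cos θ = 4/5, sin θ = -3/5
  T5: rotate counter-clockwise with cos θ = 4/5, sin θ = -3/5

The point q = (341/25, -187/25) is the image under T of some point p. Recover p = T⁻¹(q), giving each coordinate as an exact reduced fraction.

T1 = [1 0 0; 0 -1 0; 0 0 1]
T2·T1 = [1 -2 0; 0 -1 0; 0 0 1]
T3·…·T1 = [1 -2 2; 0 -1 6; 0 0 1]
T4·…·T1 = [4/5 -11/5 26/5; -3/5 2/5 18/5; 0 0 1]
T5·…·T1 = [7/25 -38/25 158/25; -24/25 41/25 -6/25; 0 0 1]
det M = -1; M⁻¹ = [-41/25 -38/25 10; -24/25 -7/25 6; 0 0 1]
M⁻¹ · (341/25, -187/25)ᵀ = (-1, -5)ᵀ

p = (-1, -5)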